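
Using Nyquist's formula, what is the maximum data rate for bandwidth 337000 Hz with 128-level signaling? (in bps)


Rate = 2 * B * log2(M) = 2 * 337000 * 7.0 = 4718000.0

4718000.0 bps


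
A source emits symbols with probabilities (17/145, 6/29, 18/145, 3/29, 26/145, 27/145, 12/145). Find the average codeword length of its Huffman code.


Huffman construction (repeatedly merge the two least-probable nodes; each merge adds 1 bit to every symbol beneath it): 12/145 + 3/29 = 27/145; 17/145 + 18/145 = 7/29; 26/145 + 27/145 = 53/145; 27/145 + 6/29 = 57/145; 7/29 + 53/145 = 88/145; 57/145 + 88/145 = 1. Resulting codeword lengths (in the order the probabilities were given): (3, 2, 3, 3, 3, 3, 3). L_avg = sum(p_i * l_i) = 17/145*3 + 6/29*2 + 18/145*3 + 3/29*3 + 26/145*3 + 27/145*3 + 12/145*3 = 81/29 = 2.7931

2.7931 bits


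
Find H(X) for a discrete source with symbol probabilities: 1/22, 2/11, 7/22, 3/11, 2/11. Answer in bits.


H = -sum(p_i * log2(p_i)). Terms: -(1/22)*log2(1/22) = 0.202701; -(2/11)*log2(2/11) = 0.447169; -(7/22)*log2(7/22) = 0.525661; -(3/11)*log2(3/11) = 0.511219; -(2/11)*log2(2/11) = 0.447169. H = 0.202701 + 0.447169 + 0.525661 + 0.511219 + 0.447169 = 2.1339

2.1339 bits


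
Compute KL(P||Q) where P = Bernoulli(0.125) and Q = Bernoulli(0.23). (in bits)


KL = p*log2(p/q) + (1-p)*log2((1-p)/(1-q)) = 0.125*log2(0.125/0.23) + 0.875*log2(0.875/0.77) = 0.0514

0.0514 bits


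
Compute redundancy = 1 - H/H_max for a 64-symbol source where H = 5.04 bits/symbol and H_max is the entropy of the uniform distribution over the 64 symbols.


H_max = log2(K) = log2(64) = 6.0 bits/symbol. Redundancy = 1 - H/H_max = 1 - 5.04/6.0 = 1 - 0.84 = 0.16

0.16


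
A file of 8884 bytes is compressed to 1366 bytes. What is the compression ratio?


Ratio = original / compressed = 8884 / 1366 = 6.5037

6.5037


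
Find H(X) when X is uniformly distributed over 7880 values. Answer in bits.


H = log2(n) = log2(7880) = 12.944

12.944 bits


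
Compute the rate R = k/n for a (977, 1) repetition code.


Rate = k/n = 1/977

1/977


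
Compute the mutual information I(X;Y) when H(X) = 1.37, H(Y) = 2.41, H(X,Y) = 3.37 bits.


I(X;Y) = H(X) + H(Y) - H(X,Y) = 1.37 + 2.41 - 3.37 = 0.41

0.41 bits


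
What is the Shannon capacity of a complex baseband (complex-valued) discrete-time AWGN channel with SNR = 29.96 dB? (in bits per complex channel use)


SNR_linear = 10^(29.96/10) = 990.8319; C = log2(1 + SNR_linear) = log2(1 + 990.8319) = 9.954

9.954 bits/channel use


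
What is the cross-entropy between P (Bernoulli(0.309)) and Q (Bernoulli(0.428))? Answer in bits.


H(P,Q) = -p*log2(q) - (1-p)*log2(1-q). -0.309*log2(0.428) = 0.378314; -0.691*log2(0.572) = 0.556886. H(P,Q) = 0.378314 + 0.556886 = 0.9352

0.9352 bits


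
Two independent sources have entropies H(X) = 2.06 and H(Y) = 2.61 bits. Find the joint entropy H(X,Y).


For independent variables, H(X,Y) = H(X) + H(Y) = 2.06 + 2.61 = 4.67

4.67 bits


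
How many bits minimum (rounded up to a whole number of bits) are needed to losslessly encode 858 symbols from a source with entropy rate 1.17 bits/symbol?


Minimum bits >= n * H = 858 * 1.17 = 1003.86, rounded up to a whole number of bits = 1004

1004 bits


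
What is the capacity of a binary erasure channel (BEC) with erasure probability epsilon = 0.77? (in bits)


C = 1 - epsilon = 1 - 0.77 = 0.23

0.23 bits


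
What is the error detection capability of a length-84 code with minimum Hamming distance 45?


Detection capability = d_min - 1 = 45 - 1 = 44

44 errors


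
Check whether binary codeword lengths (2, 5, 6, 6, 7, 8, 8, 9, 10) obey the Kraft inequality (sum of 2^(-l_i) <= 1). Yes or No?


Kraft sum = sum(2^(-l_i)) = 0.3311, need <= 1. Result: satisfied (a binary prefix-free code with these lengths exists)

Yes


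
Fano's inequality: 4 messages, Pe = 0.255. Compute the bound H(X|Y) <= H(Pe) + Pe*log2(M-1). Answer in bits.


H(Pe) = -Pe*log2(Pe) - (1-Pe)*log2(1-Pe) = -0.255*log2(0.255) - 0.745*log2(0.745) = 0.502715 + 0.316392 = 0.8191. Pe*log2(M-1) = 0.255*log2(3) = 0.404165. Bound = H(Pe) + Pe*log2(M-1) = 0.502715 + 0.316392 + 0.404165 = 1.2233

1.2233 bits


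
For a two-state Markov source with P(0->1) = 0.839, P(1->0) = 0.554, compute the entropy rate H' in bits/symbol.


Stationary distribution: pi_0 = p10/(p01+p10) = 0.3977, pi_1 = 0.6023. Entropy rate H' = pi_0*H(p01) + pi_1*H(p10) = 0.3977*0.6367 + 0.6023*0.9916 = 0.8504

0.8504 bits/symbol


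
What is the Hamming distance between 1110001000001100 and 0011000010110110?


Count differing positions: ^ ^ . ^ . . ^ . ^ . ^ ^ ^ . ^ . = 9 differences

9


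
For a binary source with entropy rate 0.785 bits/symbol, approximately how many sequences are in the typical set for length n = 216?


log2|A_typical| = nH = 216 * 0.785 = 169.56, so |A_typical| ~ 2^169.56 = 1.103e+51

1.103e+51


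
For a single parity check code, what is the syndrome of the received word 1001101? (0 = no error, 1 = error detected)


Syndrome = XOR of all bits = 1 XOR 0 XOR 0 XOR 1 XOR 1 XOR 0 XOR 1 = 0

0


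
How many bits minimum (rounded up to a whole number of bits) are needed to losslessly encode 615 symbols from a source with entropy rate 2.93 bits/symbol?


Minimum bits >= n * H = 615 * 2.93 = 1801.95, rounded up to a whole number of bits = 1802

1802 bits


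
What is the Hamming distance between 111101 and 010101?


Count differing positions: ^ . ^ . . . = 2 differences

2


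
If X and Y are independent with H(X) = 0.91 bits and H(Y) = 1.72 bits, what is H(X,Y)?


For independent variables, H(X,Y) = H(X) + H(Y) = 0.91 + 1.72 = 2.63

2.63 bits


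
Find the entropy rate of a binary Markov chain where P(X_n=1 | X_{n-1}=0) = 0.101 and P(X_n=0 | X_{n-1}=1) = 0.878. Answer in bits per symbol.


Stationary distribution: pi_0 = p10/(p01+p10) = 0.8968, pi_1 = 0.1032. Entropy rate H' = pi_0*H(p01) + pi_1*H(p10) = 0.8968*0.4722 + 0.1032*0.5351 = 0.4786

0.4786 bits/symbol


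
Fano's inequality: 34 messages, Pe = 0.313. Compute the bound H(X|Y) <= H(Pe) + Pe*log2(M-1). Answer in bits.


H(Pe) = -Pe*log2(Pe) - (1-Pe)*log2(1-Pe) = -0.313*log2(0.313) - 0.687*log2(0.687) = 0.524515 + 0.372092 = 0.8966. Pe*log2(M-1) = 0.313*log2(33) = 1.578895. Bound = H(Pe) + Pe*log2(M-1) = 0.524515 + 0.372092 + 1.578895 = 2.4755

2.4755 bits


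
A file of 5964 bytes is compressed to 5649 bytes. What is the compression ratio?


Ratio = original / compressed = 5964 / 5649 = 1.0558

1.0558


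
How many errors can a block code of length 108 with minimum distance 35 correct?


Correction capability = floor((d-1)/2) = floor((35-1)/2) = 17

17 errors


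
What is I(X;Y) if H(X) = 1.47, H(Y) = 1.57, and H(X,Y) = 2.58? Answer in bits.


I(X;Y) = H(X) + H(Y) - H(X,Y) = 1.47 + 1.57 - 2.58 = 0.46

0.46 bits


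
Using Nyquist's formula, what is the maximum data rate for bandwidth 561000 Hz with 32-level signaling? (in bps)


Rate = 2 * B * log2(M) = 2 * 561000 * 5.0 = 5610000.0

5610000.0 bps


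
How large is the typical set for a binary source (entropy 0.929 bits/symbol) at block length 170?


log2|A_typical| = nH = 170 * 0.929 = 157.93, so |A_typical| ~ 2^157.93 = 3.481e+47

3.481e+47


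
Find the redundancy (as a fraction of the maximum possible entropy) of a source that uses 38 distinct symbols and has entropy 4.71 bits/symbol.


H_max = log2(K) = log2(38) = 5.2479 bits/symbol. Redundancy = 1 - H/H_max = 1 - 4.71/5.2479 = 1 - 0.8975 = 0.1025

0.1025


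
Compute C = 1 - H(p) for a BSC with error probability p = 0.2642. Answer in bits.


H(p) = -p*log2(p) - (1-p)*log2(1-p) = -0.2642*log2(0.2642) - 0.7358*log2(0.7358) = 0.507343 + 0.325676 = 0.833. C = 1 - H(p) = 1 - 0.833 = 0.167

0.167 bits


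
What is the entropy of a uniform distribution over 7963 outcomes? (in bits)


H = log2(n) = log2(7963) = 12.9591

12.9591 bits


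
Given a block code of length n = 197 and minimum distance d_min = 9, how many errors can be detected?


Detection capability = d_min - 1 = 9 - 1 = 8

8 errors


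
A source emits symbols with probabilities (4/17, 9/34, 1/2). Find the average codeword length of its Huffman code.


Huffman construction (repeatedly merge the two least-probable nodes; each merge adds 1 bit to every symbol beneath it): 4/17 + 9/34 = 1/2; 1/2 + 1/2 = 1. Resulting codeword lengths (in the order the probabilities were given): (2, 2, 1). L_avg = sum(p_i * l_i) = 4/17*2 + 9/34*2 + 1/2*1 = 3/2 = 1.5

1.5 bits


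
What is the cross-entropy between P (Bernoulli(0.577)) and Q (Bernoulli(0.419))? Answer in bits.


H(P,Q) = -p*log2(q) - (1-p)*log2(1-q). -0.577*log2(0.419) = 0.724122; -0.423*log2(0.581) = 0.331374. H(P,Q) = 0.724122 + 0.331374 = 1.0555

1.0555 bits


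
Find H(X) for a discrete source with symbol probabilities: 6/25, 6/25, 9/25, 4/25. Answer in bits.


H = -sum(p_i * log2(p_i)). Terms: -(6/25)*log2(6/25) = 0.494134; -(6/25)*log2(6/25) = 0.494134; -(9/25)*log2(9/25) = 0.530615; -(4/25)*log2(4/25) = 0.423017. H = 0.494134 + 0.494134 + 0.530615 + 0.423017 = 1.9419

1.9419 bits


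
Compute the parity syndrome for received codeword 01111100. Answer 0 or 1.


Syndrome = XOR of all bits = 0 XOR 1 XOR 1 XOR 1 XOR 1 XOR 1 XOR 0 XOR 0 = 1

1


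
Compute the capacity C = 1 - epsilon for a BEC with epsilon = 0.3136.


C = 1 - epsilon = 1 - 0.3136 = 0.6864

0.6864 bits


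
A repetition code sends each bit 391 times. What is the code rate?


Rate = k/n = 1/391

1/391


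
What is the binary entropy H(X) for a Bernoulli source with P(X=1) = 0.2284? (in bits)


H = -p*log2(p) - (1-p)*log2(1-p). -0.2284*log2(0.2284) = 0.486575; -0.7716*log2(0.7716) = 0.288636. H = 0.486575 + 0.288636 = 0.7752

0.7752 bits


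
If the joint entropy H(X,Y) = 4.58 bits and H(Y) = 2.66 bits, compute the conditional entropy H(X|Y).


H(X|Y) = H(X,Y) - H(Y) = 4.58 - 2.66 = 1.92

1.92 bits


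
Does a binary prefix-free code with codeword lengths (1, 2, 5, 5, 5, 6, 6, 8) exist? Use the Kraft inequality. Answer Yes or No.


Kraft sum = sum(2^(-l_i)) = 0.8789, need <= 1. Result: satisfied (a binary prefix-free code with these lengths exists)

Yes


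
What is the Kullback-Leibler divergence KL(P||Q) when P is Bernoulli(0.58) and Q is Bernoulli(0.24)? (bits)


KL = p*log2(p/q) + (1-p)*log2((1-p)/(1-q)) = 0.58*log2(0.58/0.24) + 0.42*log2(0.42/0.76) = 0.379

0.379 bits


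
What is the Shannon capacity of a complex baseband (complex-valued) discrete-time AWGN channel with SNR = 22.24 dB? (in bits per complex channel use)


SNR_linear = 10^(22.24/10) = 167.4943; C = log2(1 + SNR_linear) = log2(1 + 167.4943) = 7.3966

7.3966 bits/channel use


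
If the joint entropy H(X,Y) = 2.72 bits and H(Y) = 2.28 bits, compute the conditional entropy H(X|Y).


H(X|Y) = H(X,Y) - H(Y) = 2.72 - 2.28 = 0.44

0.44 bits


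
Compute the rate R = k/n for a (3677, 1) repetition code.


Rate = k/n = 1/3677

1/3677


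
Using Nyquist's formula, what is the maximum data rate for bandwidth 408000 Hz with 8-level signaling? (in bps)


Rate = 2 * B * log2(M) = 2 * 408000 * 3.0 = 2448000.0

2448000.0 bps


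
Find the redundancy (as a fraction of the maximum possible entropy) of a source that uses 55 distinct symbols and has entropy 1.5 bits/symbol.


H_max = log2(K) = log2(55) = 5.7814 bits/symbol. Redundancy = 1 - H/H_max = 1 - 1.5/5.7814 = 1 - 0.2595 = 0.7405

0.7405


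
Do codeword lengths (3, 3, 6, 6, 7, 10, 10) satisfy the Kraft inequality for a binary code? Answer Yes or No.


Kraft sum = sum(2^(-l_i)) = 0.291, need <= 1. Result: satisfied (a binary prefix-free code with these lengths exists)

Yes


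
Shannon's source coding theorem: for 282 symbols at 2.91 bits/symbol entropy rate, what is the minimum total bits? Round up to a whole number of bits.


Minimum bits >= n * H = 282 * 2.91 = 820.62, rounded up to a whole number of bits = 821

821 bits


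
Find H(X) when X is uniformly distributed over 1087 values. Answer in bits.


H = log2(n) = log2(1087) = 10.0861

10.0861 bits


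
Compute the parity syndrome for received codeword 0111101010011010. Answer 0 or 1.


Syndrome = XOR of all bits = 0 XOR 1 XOR 1 XOR 1 XOR 1 XOR 0 XOR 1 XOR 0 XOR 1 XOR 0 XOR 0 XOR 1 XOR 1 XOR 0 XOR 1 XOR 0 = 1

1


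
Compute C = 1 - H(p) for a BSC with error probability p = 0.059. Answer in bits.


H(p) = -p*log2(p) - (1-p)*log2(1-p) = -0.059*log2(0.059) - 0.941*log2(0.941) = 0.240905 + 0.082557 = 0.3235. C = 1 - H(p) = 1 - 0.3235 = 0.6765

0.6765 bits


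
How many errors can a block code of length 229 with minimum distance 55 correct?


Correction capability = floor((d-1)/2) = floor((55-1)/2) = 27

27 errors


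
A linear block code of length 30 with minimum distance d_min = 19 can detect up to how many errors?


Detection capability = d_min - 1 = 19 - 1 = 18

18 errors


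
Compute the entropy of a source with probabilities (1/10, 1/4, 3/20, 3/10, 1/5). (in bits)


H = -sum(p_i * log2(p_i)). Terms: -(1/10)*log2(1/10) = 0.332193; -(1/4)*log2(1/4) = 0.500000; -(3/20)*log2(3/20) = 0.410545; -(3/10)*log2(3/10) = 0.521090; -(1/5)*log2(1/5) = 0.464386. H = 0.332193 + 0.500000 + 0.410545 + 0.521090 + 0.464386 = 2.2282

2.2282 bits


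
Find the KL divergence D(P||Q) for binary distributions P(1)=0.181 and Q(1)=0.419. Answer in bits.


KL = p*log2(p/q) + (1-p)*log2((1-p)/(1-q)) = 0.181*log2(0.181/0.419) + 0.819*log2(0.819/0.581) = 0.1865

0.1865 bits


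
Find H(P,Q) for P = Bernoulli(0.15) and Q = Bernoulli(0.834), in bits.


H(P,Q) = -p*log2(q) - (1-p)*log2(1-q). -0.15*log2(0.834) = 0.039282; -0.85*log2(0.166) = 2.202133. H(P,Q) = 0.039282 + 2.202133 = 2.2414

2.2414 bits


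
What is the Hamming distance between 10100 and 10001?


Count differing positions: . . ^ . ^ = 2 differences

2


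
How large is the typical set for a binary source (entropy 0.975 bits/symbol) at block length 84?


log2|A_typical| = nH = 84 * 0.975 = 81.9, so |A_typical| ~ 2^81.9 = 4.512e+24

4.512e+24


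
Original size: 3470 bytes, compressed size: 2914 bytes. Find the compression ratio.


Ratio = original / compressed = 3470 / 2914 = 1.1908

1.1908


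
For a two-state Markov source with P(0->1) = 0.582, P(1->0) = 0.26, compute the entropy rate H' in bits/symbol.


Stationary distribution: pi_0 = p10/(p01+p10) = 0.3088, pi_1 = 0.6912. Entropy rate H' = pi_0*H(p01) + pi_1*H(p10) = 0.3088*0.9805 + 0.6912*0.8267 = 0.8742

0.8742 bits/symbol


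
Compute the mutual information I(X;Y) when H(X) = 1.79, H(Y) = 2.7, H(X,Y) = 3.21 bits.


I(X;Y) = H(X) + H(Y) - H(X,Y) = 1.79 + 2.7 - 3.21 = 1.28

1.28 bits


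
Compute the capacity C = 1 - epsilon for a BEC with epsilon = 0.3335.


C = 1 - epsilon = 1 - 0.3335 = 0.6665

0.6665 bits


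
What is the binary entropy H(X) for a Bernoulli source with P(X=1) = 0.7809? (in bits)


H = -p*log2(p) - (1-p)*log2(1-p). -0.7809*log2(0.7809) = 0.278618; -0.2191*log2(0.2191) = 0.479903. H = 0.278618 + 0.479903 = 0.7585

0.7585 bits


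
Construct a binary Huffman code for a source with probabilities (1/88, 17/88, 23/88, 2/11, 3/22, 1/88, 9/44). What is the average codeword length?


Huffman construction (repeatedly merge the two least-probable nodes; each merge adds 1 bit to every symbol beneath it): 1/88 + 1/88 = 1/44; 1/44 + 3/22 = 7/44; 7/44 + 2/11 = 15/44; 17/88 + 9/44 = 35/88; 23/88 + 15/44 = 53/88; 35/88 + 53/88 = 1. Resulting codeword lengths (in the order the probabilities were given): (5, 2, 2, 3, 4, 5, 2). L_avg = sum(p_i * l_i) = 1/88*5 + 17/88*2 + 23/88*2 + 2/11*3 + 3/22*4 + 1/88*5 + 9/44*2 = 111/44 = 2.5227

2.5227 bits


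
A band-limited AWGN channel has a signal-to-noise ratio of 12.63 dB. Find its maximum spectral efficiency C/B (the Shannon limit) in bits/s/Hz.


SNR_linear = 10^(12.63/10) = 18.3231; C/B = log2(1 + SNR_linear) = log2(1 + 18.3231) = 4.2723

4.2723 bits/s/Hz


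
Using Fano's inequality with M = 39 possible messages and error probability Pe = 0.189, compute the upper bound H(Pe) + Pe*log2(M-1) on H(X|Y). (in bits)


H(Pe) = -Pe*log2(Pe) - (1-Pe)*log2(1-Pe) = -0.189*log2(0.189) - 0.811*log2(0.811) = 0.454269 + 0.245105 = 0.6994. Pe*log2(M-1) = 0.189*log2(38) = 0.991858. Bound = H(Pe) + Pe*log2(M-1) = 0.454269 + 0.245105 + 0.991858 = 1.6912

1.6912 bits


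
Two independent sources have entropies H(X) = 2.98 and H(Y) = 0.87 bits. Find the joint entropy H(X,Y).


For independent variables, H(X,Y) = H(X) + H(Y) = 2.98 + 0.87 = 3.85

3.85 bits


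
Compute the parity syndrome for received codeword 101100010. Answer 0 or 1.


Syndrome = XOR of all bits = 1 XOR 0 XOR 1 XOR 1 XOR 0 XOR 0 XOR 0 XOR 1 XOR 0 = 0

0


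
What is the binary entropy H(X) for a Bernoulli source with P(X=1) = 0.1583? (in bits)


H = -p*log2(p) - (1-p)*log2(1-p). -0.1583*log2(0.1583) = 0.420962; -0.8417*log2(0.8417) = 0.209265. H = 0.420962 + 0.209265 = 0.6302

0.6302 bits


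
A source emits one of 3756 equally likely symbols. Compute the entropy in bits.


H = log2(n) = log2(3756) = 11.875

11.875 bits


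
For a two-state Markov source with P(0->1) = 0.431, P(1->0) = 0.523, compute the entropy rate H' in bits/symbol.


Stationary distribution: pi_0 = p10/(p01+p10) = 0.5482, pi_1 = 0.4518. Entropy rate H' = pi_0*H(p01) + pi_1*H(p10) = 0.5482*0.9862 + 0.4518*0.9985 = 0.9918

0.9918 bits/symbol


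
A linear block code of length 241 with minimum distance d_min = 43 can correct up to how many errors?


Correction capability = floor((d-1)/2) = floor((43-1)/2) = 21

21 errors


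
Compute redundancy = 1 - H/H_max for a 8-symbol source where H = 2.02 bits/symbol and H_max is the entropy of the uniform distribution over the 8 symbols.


H_max = log2(K) = log2(8) = 3.0 bits/symbol. Redundancy = 1 - H/H_max = 1 - 2.02/3.0 = 1 - 0.6733 = 0.3267

0.3267


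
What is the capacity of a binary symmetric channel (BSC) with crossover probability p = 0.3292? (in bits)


H(p) = -p*log2(p) - (1-p)*log2(1-p) = -0.3292*log2(0.3292) - 0.6708*log2(0.6708) = 0.527696 + 0.386411 = 0.9141. C = 1 - H(p) = 1 - 0.9141 = 0.0859

0.0859 bits


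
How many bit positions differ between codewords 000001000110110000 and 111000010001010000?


Count differing positions: ^ ^ ^ . . ^ . ^ . ^ ^ ^ ^ . . . . . = 9 differences

9


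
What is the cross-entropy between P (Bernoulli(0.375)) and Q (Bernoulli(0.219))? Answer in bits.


H(P,Q) = -p*log2(q) - (1-p)*log2(1-q). -0.375*log2(0.219) = 0.821624; -0.625*log2(0.781) = 0.222878. H(P,Q) = 0.821624 + 0.222878 = 1.0445

1.0445 bits


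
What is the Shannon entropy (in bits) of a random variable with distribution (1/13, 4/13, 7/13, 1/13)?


H = -sum(p_i * log2(p_i)). Terms: -(1/13)*log2(1/13) = 0.284649; -(4/13)*log2(4/13) = 0.523212; -(7/13)*log2(7/13) = 0.480892; -(1/13)*log2(1/13) = 0.284649. H = 0.284649 + 0.523212 + 0.480892 + 0.284649 = 1.5734

1.5734 bits


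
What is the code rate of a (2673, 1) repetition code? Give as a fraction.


Rate = k/n = 1/2673

1/2673


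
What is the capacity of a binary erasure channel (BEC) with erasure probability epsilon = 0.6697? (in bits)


C = 1 - epsilon = 1 - 0.6697 = 0.3303

0.3303 bits


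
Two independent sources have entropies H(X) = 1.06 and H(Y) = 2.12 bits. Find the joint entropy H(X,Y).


For independent variables, H(X,Y) = H(X) + H(Y) = 1.06 + 2.12 = 3.18

3.18 bits


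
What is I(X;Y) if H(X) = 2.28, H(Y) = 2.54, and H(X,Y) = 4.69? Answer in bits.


I(X;Y) = H(X) + H(Y) - H(X,Y) = 2.28 + 2.54 - 4.69 = 0.13

0.13 bits


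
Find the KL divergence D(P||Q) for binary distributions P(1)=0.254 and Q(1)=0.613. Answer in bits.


KL = p*log2(p/q) + (1-p)*log2((1-p)/(1-q)) = 0.254*log2(0.254/0.613) + 0.746*log2(0.746/0.387) = 0.3835

0.3835 bits


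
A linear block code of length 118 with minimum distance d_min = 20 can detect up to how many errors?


Detection capability = d_min - 1 = 20 - 1 = 19

19 errors


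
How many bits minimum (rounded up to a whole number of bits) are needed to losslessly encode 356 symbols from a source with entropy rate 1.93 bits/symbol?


Minimum bits >= n * H = 356 * 1.93 = 687.08, rounded up to a whole number of bits = 688

688 bits


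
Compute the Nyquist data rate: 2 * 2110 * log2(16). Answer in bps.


Rate = 2 * B * log2(M) = 2 * 2110 * 4.0 = 16880.0

16880.0 bps


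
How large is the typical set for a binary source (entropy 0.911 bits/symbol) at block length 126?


log2|A_typical| = nH = 126 * 0.911 = 114.786, so |A_typical| ~ 2^114.786 = 3.581e+34

3.581e+34


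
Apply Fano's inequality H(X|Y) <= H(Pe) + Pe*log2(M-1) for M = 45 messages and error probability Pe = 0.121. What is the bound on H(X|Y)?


H(Pe) = -Pe*log2(Pe) - (1-Pe)*log2(1-Pe) = -0.121*log2(0.121) - 0.879*log2(0.879) = 0.368677 + 0.163551 = 0.5322. Pe*log2(M-1) = 0.121*log2(44) = 0.660591. Bound = H(Pe) + Pe*log2(M-1) = 0.368677 + 0.163551 + 0.660591 = 1.1928

1.1928 bits


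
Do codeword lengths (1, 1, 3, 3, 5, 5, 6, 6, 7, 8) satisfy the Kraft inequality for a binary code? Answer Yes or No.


Kraft sum = sum(2^(-l_i)) = 1.3555, need <= 1. Result: violated (a binary prefix-free code with these lengths cannot exist)

No


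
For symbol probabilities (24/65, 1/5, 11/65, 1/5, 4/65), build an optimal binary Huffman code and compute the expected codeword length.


Huffman construction (repeatedly merge the two least-probable nodes; each merge adds 1 bit to every symbol beneath it): 4/65 + 11/65 = 3/13; 1/5 + 1/5 = 2/5; 3/13 + 24/65 = 3/5; 2/5 + 3/5 = 1. Resulting codeword lengths (in the order the probabilities were given): (2, 2, 3, 2, 3). L_avg = sum(p_i * l_i) = 24/65*2 + 1/5*2 + 11/65*3 + 1/5*2 + 4/65*3 = 29/13 = 2.2308

2.2308 bits


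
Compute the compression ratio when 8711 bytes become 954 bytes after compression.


Ratio = original / compressed = 8711 / 954 = 9.131

9.131


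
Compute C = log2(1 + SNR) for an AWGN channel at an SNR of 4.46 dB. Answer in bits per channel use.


SNR_linear = 10^(4.46/10) = 2.7925; C = log2(1 + SNR_linear) = log2(1 + 2.7925) = 1.9232

1.9232 bits/channel use


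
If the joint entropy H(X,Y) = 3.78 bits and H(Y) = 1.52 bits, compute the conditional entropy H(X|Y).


H(X|Y) = H(X,Y) - H(Y) = 3.78 - 1.52 = 2.26

2.26 bits


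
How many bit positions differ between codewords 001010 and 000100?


Count differing positions: . . ^ ^ ^ . = 3 differences

3


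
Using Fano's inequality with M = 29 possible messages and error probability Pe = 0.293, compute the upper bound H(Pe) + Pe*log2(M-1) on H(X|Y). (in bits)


H(Pe) = -Pe*log2(Pe) - (1-Pe)*log2(1-Pe) = -0.293*log2(0.293) - 0.707*log2(0.707) = 0.518911 + 0.353654 = 0.8726. Pe*log2(M-1) = 0.293*log2(28) = 1.408555. Bound = H(Pe) + Pe*log2(M-1) = 0.518911 + 0.353654 + 1.408555 = 2.2811

2.2811 bits


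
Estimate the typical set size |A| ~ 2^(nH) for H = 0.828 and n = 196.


log2|A_typical| = nH = 196 * 0.828 = 162.288, so |A_typical| ~ 2^162.288 = 7.138e+48

7.138e+48


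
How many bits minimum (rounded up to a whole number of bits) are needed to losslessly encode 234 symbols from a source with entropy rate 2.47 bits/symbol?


Minimum bits >= n * H = 234 * 2.47 = 577.98, rounded up to a whole number of bits = 578

578 bits


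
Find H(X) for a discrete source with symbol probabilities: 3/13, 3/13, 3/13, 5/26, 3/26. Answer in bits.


H = -sum(p_i * log2(p_i)). Terms: -(3/13)*log2(3/13) = 0.488187; -(3/13)*log2(3/13) = 0.488187; -(3/13)*log2(3/13) = 0.488187; -(5/26)*log2(5/26) = 0.457406; -(3/26)*log2(3/26) = 0.359478. H = 0.488187 + 0.488187 + 0.488187 + 0.457406 + 0.359478 = 2.2814

2.2814 bits


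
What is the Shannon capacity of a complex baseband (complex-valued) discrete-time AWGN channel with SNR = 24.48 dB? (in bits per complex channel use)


SNR_linear = 10^(24.48/10) = 280.5434; C = log2(1 + SNR_linear) = log2(1 + 280.5434) = 8.1372

8.1372 bits/channel use


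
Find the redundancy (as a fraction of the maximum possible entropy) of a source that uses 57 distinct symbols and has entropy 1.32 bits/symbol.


H_max = log2(K) = log2(57) = 5.8329 bits/symbol. Redundancy = 1 - H/H_max = 1 - 1.32/5.8329 = 1 - 0.2263 = 0.7737

0.7737


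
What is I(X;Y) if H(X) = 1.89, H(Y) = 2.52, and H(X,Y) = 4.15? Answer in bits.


I(X;Y) = H(X) + H(Y) - H(X,Y) = 1.89 + 2.52 - 4.15 = 0.26

0.26 bits


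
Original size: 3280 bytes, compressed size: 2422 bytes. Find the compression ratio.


Ratio = original / compressed = 3280 / 2422 = 1.3543

1.3543


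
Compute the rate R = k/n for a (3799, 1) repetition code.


Rate = k/n = 1/3799

1/3799


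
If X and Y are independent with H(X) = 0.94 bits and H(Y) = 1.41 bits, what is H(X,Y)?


For independent variables, H(X,Y) = H(X) + H(Y) = 0.94 + 1.41 = 2.35

2.35 bits


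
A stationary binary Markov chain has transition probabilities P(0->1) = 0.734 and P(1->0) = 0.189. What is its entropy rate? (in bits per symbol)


Stationary distribution: pi_0 = p10/(p01+p10) = 0.2048, pi_1 = 0.7952. Entropy rate H' = pi_0*H(p01) + pi_1*H(p10) = 0.2048*0.8357 + 0.7952*0.6994 = 0.7273

0.7273 bits/symbol


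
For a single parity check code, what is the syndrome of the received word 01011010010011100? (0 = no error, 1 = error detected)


Syndrome = XOR of all bits = 0 XOR 1 XOR 0 XOR 1 XOR 1 XOR 0 XOR 1 XOR 0 XOR 0 XOR 1 XOR 0 XOR 0 XOR 1 XOR 1 XOR 1 XOR 0 XOR 0 = 0

0


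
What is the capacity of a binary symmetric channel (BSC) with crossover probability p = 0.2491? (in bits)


H(p) = -p*log2(p) - (1-p)*log2(1-p) = -0.2491*log2(0.2491) - 0.7509*log2(0.7509) = 0.499496 + 0.310352 = 0.8098. C = 1 - H(p) = 1 - 0.8098 = 0.1902

0.1902 bits


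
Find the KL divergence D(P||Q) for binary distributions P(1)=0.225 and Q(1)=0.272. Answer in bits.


KL = p*log2(p/q) + (1-p)*log2((1-p)/(1-q)) = 0.225*log2(0.225/0.272) + 0.775*log2(0.775/0.728) = 0.0084

0.0084 bits


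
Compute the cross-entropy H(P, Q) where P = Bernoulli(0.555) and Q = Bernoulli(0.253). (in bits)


H(P,Q) = -p*log2(q) - (1-p)*log2(1-q). -0.555*log2(0.253) = 1.100449; -0.445*log2(0.747) = 0.187265. H(P,Q) = 1.100449 + 0.187265 = 1.2877

1.2877 bits


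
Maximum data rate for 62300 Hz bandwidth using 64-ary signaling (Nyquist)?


Rate = 2 * B * log2(M) = 2 * 62300 * 6.0 = 747600.0

747600.0 bps


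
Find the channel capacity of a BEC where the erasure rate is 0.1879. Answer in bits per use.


C = 1 - epsilon = 1 - 0.1879 = 0.8121

0.8121 bits


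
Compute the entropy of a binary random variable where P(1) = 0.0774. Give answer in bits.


H = -p*log2(p) - (1-p)*log2(1-p). -0.0774*log2(0.0774) = 0.285724; -0.9226*log2(0.9226) = 0.107227. H = 0.285724 + 0.107227 = 0.393

0.393 bits


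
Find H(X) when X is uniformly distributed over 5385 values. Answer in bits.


H = log2(n) = log2(5385) = 12.3947

12.3947 bits


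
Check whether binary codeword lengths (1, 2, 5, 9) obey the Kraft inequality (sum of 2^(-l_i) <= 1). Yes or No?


Kraft sum = sum(2^(-l_i)) = 0.7832, need <= 1. Result: satisfied (a binary prefix-free code with these lengths exists)

Yes


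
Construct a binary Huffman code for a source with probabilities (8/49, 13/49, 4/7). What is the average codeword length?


Huffman construction (repeatedly merge the two least-probable nodes; each merge adds 1 bit to every symbol beneath it): 8/49 + 13/49 = 3/7; 3/7 + 4/7 = 1. Resulting codeword lengths (in the order the probabilities were given): (2, 2, 1). L_avg = sum(p_i * l_i) = 8/49*2 + 13/49*2 + 4/7*1 = 10/7 = 1.4286

1.4286 bits


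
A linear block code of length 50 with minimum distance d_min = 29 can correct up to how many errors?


Correction capability = floor((d-1)/2) = floor((29-1)/2) = 14

14 errors


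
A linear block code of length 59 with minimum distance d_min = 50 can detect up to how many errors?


Detection capability = d_min - 1 = 50 - 1 = 49

49 errors


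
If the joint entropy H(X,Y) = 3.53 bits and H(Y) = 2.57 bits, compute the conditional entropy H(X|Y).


H(X|Y) = H(X,Y) - H(Y) = 3.53 - 2.57 = 0.96

0.96 bits


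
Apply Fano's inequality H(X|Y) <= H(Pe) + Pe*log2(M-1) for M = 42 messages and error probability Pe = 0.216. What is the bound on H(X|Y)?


H(Pe) = -Pe*log2(Pe) - (1-Pe)*log2(1-Pe) = -0.216*log2(0.216) - 0.784*log2(0.784) = 0.477554 + 0.275242 = 0.7528. Pe*log2(M-1) = 0.216*log2(41) = 1.157231. Bound = H(Pe) + Pe*log2(M-1) = 0.477554 + 0.275242 + 1.157231 = 1.91

1.91 bits


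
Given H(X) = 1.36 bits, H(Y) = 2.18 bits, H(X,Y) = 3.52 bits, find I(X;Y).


I(X;Y) = H(X) + H(Y) - H(X,Y) = 1.36 + 2.18 - 3.52 = 0.02

0.02 bits


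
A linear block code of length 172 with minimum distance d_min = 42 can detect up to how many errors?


Detection capability = d_min - 1 = 42 - 1 = 41

41 errors


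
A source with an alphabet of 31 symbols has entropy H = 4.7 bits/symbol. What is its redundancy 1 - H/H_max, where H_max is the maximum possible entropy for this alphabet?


H_max = log2(K) = log2(31) = 4.9542 bits/symbol. Redundancy = 1 - H/H_max = 1 - 4.7/4.9542 = 1 - 0.9487 = 0.0513

0.0513


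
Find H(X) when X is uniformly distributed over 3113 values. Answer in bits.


H = log2(n) = log2(3113) = 11.6041

11.6041 bits


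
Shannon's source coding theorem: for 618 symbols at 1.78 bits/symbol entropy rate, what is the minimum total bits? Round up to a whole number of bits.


Minimum bits >= n * H = 618 * 1.78 = 1100.04, rounded up to a whole number of bits = 1101

1101 bits


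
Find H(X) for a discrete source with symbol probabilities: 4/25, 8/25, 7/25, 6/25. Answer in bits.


H = -sum(p_i * log2(p_i)). Terms: -(4/25)*log2(4/25) = 0.423017; -(8/25)*log2(8/25) = 0.526034; -(7/25)*log2(7/25) = 0.514220; -(6/25)*log2(6/25) = 0.494134. H = 0.423017 + 0.526034 + 0.514220 + 0.494134 = 1.9574

1.9574 bits


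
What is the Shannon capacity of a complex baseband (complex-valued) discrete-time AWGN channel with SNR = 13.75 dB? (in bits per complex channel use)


SNR_linear = 10^(13.75/10) = 23.7137; C = log2(1 + SNR_linear) = log2(1 + 23.7137) = 4.6272

4.6272 bits/channel use


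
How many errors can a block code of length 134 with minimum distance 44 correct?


Correction capability = floor((d-1)/2) = floor((44-1)/2) = 21

21 errors


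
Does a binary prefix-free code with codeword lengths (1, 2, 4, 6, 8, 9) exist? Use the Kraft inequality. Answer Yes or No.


Kraft sum = sum(2^(-l_i)) = 0.834, need <= 1. Result: satisfied (a binary prefix-free code with these lengths exists)

Yes


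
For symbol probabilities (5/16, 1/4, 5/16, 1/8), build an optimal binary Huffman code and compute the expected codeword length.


Huffman construction (repeatedly merge the two least-probable nodes; each merge adds 1 bit to every symbol beneath it): 1/8 + 1/4 = 3/8; 5/16 + 5/16 = 5/8; 3/8 + 5/8 = 1. Resulting codeword lengths (in the order the probabilities were given): (2, 2, 2, 2). L_avg = sum(p_i * l_i) = 5/16*2 + 1/4*2 + 5/16*2 + 1/8*2 = 2

2.0 bits


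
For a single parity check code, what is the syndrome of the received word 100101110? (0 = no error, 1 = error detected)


Syndrome = XOR of all bits = 1 XOR 0 XOR 0 XOR 1 XOR 0 XOR 1 XOR 1 XOR 1 XOR 0 = 1

1


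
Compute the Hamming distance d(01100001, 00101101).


Count differing positions: . ^ . . ^ ^ . . = 3 differences

3


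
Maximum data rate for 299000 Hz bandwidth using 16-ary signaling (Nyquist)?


Rate = 2 * B * log2(M) = 2 * 299000 * 4.0 = 2392000.0

2392000.0 bps


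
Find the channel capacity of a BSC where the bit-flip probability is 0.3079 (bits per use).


H(p) = -p*log2(p) - (1-p)*log2(1-p) = -0.3079*log2(0.3079) - 0.6921*log2(0.6921) = 0.523266 + 0.367469 = 0.8907. C = 1 - H(p) = 1 - 0.8907 = 0.1093

0.1093 bits


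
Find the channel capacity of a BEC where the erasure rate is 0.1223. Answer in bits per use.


C = 1 - epsilon = 1 - 0.1223 = 0.8777

0.8777 bits


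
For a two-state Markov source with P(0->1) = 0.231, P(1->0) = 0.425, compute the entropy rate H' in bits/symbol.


Stationary distribution: pi_0 = p10/(p01+p10) = 0.6479, pi_1 = 0.3521. Entropy rate H' = pi_0*H(p01) + pi_1*H(p10) = 0.6479*0.7798 + 0.3521*0.9837 = 0.8516

0.8516 bits/symbol


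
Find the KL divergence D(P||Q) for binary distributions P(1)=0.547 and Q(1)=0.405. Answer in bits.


KL = p*log2(p/q) + (1-p)*log2((1-p)/(1-q)) = 0.547*log2(0.547/0.405) + 0.453*log2(0.453/0.595) = 0.059

0.059 bits


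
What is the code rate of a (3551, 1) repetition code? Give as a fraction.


Rate = k/n = 1/3551

1/3551


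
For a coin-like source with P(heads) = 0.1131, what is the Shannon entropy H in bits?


H = -p*log2(p) - (1-p)*log2(1-p). -0.1131*log2(0.1131) = 0.355624; -0.8869*log2(0.8869) = 0.153573. H = 0.355624 + 0.153573 = 0.5092

0.5092 bits


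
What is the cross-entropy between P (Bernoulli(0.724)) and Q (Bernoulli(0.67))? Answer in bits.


H(P,Q) = -p*log2(q) - (1-p)*log2(1-q). -0.724*log2(0.67) = 0.418303; -0.276*log2(0.33) = 0.441452. H(P,Q) = 0.418303 + 0.441452 = 0.8598

0.8598 bits


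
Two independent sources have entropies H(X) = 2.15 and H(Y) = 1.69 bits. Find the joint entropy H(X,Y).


For independent variables, H(X,Y) = H(X) + H(Y) = 2.15 + 1.69 = 3.84

3.84 bits


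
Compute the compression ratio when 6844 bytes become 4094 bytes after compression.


Ratio = original / compressed = 6844 / 4094 = 1.6717

1.6717


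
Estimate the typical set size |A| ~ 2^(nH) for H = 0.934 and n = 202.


log2|A_typical| = nH = 202 * 0.934 = 188.668, so |A_typical| ~ 2^188.668 = 6.233e+56

6.233e+56


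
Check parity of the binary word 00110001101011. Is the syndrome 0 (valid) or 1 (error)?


Syndrome = XOR of all bits = 0 XOR 0 XOR 1 XOR 1 XOR 0 XOR 0 XOR 0 XOR 1 XOR 1 XOR 0 XOR 1 XOR 0 XOR 1 XOR 1 = 1

1


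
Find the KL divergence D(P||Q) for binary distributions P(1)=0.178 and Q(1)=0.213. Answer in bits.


KL = p*log2(p/q) + (1-p)*log2((1-p)/(1-q)) = 0.178*log2(0.178/0.213) + 0.822*log2(0.822/0.787) = 0.0055

0.0055 bits


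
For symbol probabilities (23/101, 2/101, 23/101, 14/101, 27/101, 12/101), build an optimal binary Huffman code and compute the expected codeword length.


Huffman construction (repeatedly merge the two least-probable nodes; each merge adds 1 bit to every symbol beneath it): 2/101 + 12/101 = 14/101; 14/101 + 14/101 = 28/101; 23/101 + 23/101 = 46/101; 27/101 + 28/101 = 55/101; 46/101 + 55/101 = 1. Resulting codeword lengths (in the order the probabilities were given): (2, 4, 2, 3, 2, 4). L_avg = sum(p_i * l_i) = 23/101*2 + 2/101*4 + 23/101*2 + 14/101*3 + 27/101*2 + 12/101*4 = 244/101 = 2.4158

2.4158 bits


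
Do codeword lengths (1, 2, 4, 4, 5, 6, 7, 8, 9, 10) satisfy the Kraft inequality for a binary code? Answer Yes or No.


Kraft sum = sum(2^(-l_i)) = 0.9365, need <= 1. Result: satisfied (a binary prefix-free code with these lengths exists)

Yes


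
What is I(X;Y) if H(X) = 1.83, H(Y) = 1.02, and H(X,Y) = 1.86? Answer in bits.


I(X;Y) = H(X) + H(Y) - H(X,Y) = 1.83 + 1.02 - 1.86 = 0.99

0.99 bits


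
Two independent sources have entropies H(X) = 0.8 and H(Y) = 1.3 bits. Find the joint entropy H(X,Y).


For independent variables, H(X,Y) = H(X) + H(Y) = 0.8 + 1.3 = 2.1

2.1 bits


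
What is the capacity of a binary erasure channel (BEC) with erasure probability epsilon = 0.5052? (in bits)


C = 1 - epsilon = 1 - 0.5052 = 0.4948

0.4948 bits


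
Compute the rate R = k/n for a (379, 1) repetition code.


Rate = k/n = 1/379

1/379


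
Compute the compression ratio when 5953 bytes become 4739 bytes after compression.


Ratio = original / compressed = 5953 / 4739 = 1.2562

1.2562


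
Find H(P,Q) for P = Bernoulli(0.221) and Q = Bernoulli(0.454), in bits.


H(P,Q) = -p*log2(q) - (1-p)*log2(1-q). -0.221*log2(0.454) = 0.251771; -0.779*log2(0.546) = 0.680088. H(P,Q) = 0.251771 + 0.680088 = 0.9319

0.9319 bits


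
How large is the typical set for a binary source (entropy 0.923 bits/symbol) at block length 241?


log2|A_typical| = nH = 241 * 0.923 = 222.443, so |A_typical| ~ 2^222.443 = 9.163e+66

9.163e+66


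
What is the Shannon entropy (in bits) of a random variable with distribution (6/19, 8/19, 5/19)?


H = -sum(p_i * log2(p_i)). Terms: -(6/19)*log2(6/19) = 0.525147; -(8/19)*log2(8/19) = 0.525443; -(5/19)*log2(5/19) = 0.506842. H = 0.525147 + 0.525443 + 0.506842 = 1.5574

1.5574 bits


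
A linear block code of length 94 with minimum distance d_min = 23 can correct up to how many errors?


Correction capability = floor((d-1)/2) = floor((23-1)/2) = 11

11 errors


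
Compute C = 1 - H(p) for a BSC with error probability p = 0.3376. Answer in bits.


H(p) = -p*log2(p) - (1-p)*log2(1-p) = -0.3376*log2(0.3376) - 0.6624*log2(0.6624) = 0.528889 + 0.393615 = 0.9225. C = 1 - H(p) = 1 - 0.9225 = 0.0775

0.0775 bits


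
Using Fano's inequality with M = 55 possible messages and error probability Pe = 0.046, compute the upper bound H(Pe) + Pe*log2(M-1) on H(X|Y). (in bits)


H(Pe) = -Pe*log2(Pe) - (1-Pe)*log2(1-Pe) = -0.046*log2(0.046) - 0.954*log2(0.954) = 0.204342 + 0.064814 = 0.2692. Pe*log2(M-1) = 0.046*log2(54) = 0.264725. Bound = H(Pe) + Pe*log2(M-1) = 0.204342 + 0.064814 + 0.264725 = 0.5339

0.5339 bits


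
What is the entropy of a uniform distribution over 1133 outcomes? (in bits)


H = log2(n) = log2(1133) = 10.1459

10.1459 bits


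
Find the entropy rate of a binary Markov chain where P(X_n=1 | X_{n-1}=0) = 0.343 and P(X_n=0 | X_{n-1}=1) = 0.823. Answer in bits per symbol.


Stationary distribution: pi_0 = p10/(p01+p10) = 0.7058, pi_1 = 0.2942. Entropy rate H' = pi_0*H(p01) + pi_1*H(p10) = 0.7058*0.9277 + 0.2942*0.6735 = 0.8529

0.8529 bits/symbol


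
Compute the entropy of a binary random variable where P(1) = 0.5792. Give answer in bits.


H = -p*log2(p) - (1-p)*log2(1-p). -0.5792*log2(0.5792) = 0.456332; -0.4208*log2(0.4208) = 0.525492. H = 0.456332 + 0.525492 = 0.9818

0.9818 bits


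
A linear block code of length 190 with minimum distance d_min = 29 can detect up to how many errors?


Detection capability = d_min - 1 = 29 - 1 = 28

28 errors


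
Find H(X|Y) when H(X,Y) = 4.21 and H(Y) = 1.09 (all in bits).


H(X|Y) = H(X,Y) - H(Y) = 4.21 - 1.09 = 3.12

3.12 bits


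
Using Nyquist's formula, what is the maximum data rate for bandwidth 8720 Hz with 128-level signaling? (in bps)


Rate = 2 * B * log2(M) = 2 * 8720 * 7.0 = 122080.0

122080.0 bps


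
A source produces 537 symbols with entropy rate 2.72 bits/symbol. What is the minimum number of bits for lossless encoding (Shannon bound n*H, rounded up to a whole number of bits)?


Minimum bits >= n * H = 537 * 2.72 = 1460.64, rounded up to a whole number of bits = 1461

1461 bits


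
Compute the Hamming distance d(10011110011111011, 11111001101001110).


Count differing positions: . ^ ^ . . ^ ^ ^ ^ ^ . ^ ^ . ^ . ^ = 11 differences

11


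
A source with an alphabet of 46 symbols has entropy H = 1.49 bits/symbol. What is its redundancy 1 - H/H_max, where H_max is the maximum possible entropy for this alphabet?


H_max = log2(K) = log2(46) = 5.5236 bits/symbol. Redundancy = 1 - H/H_max = 1 - 1.49/5.5236 = 1 - 0.2698 = 0.7302

0.7302


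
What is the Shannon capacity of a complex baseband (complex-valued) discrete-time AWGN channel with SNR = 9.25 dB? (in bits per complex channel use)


SNR_linear = 10^(9.25/10) = 8.414; C = log2(1 + SNR_linear) = log2(1 + 8.414) = 3.2348

3.2348 bits/channel use


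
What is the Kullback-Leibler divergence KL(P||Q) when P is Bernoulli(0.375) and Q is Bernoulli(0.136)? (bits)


KL = p*log2(p/q) + (1-p)*log2((1-p)/(1-q)) = 0.375*log2(0.375/0.136) + 0.625*log2(0.625/0.864) = 0.2567

0.2567 bits
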